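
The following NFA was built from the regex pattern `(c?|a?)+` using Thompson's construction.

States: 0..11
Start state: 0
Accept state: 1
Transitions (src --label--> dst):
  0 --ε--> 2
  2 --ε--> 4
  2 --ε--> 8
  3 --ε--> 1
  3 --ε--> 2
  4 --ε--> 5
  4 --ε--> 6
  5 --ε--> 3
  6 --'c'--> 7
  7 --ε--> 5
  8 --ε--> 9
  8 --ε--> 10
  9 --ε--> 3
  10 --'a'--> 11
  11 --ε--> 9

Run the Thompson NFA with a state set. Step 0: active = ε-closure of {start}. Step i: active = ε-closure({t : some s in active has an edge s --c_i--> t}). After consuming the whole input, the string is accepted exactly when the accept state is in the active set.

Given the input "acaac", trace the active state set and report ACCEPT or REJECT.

S₀ = ε-closure({0}) = {0,1,2,3,4,5,6,8,9,10}
'a' @ 1: {1,2,3,4,5,6,8,9,10,11}  [accepting]
'c' @ 2: {1,2,3,4,5,6,7,8,9,10}  [accepting]
'a' @ 3: {1,2,3,4,5,6,8,9,10,11}  [accepting]
'a' @ 4: {1,2,3,4,5,6,8,9,10,11}  [accepting]
'c' @ 5: {1,2,3,4,5,6,7,8,9,10}  [accepting]
final: {1,2,3,4,5,6,7,8,9,10}; accept 1 in set

Answer: ACCEPT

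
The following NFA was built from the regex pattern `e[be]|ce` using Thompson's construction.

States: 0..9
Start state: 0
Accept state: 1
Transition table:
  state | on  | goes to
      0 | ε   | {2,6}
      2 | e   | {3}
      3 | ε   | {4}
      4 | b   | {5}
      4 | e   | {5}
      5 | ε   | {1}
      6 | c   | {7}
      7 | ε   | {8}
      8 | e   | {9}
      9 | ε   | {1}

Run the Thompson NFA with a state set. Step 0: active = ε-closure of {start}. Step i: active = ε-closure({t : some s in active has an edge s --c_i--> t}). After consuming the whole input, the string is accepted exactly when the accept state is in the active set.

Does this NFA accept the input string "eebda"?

Answer: REJECT

Steps:
S₀ = ε-closure({0}) = {0,2,6}
'e' @ 1: {3,4}
'e' @ 2: {1,5}  [accepting]
'b' @ 3: {}  — state set empty
rest 'da' ignored (set empty)
after full input: {}  (accept=1 not in)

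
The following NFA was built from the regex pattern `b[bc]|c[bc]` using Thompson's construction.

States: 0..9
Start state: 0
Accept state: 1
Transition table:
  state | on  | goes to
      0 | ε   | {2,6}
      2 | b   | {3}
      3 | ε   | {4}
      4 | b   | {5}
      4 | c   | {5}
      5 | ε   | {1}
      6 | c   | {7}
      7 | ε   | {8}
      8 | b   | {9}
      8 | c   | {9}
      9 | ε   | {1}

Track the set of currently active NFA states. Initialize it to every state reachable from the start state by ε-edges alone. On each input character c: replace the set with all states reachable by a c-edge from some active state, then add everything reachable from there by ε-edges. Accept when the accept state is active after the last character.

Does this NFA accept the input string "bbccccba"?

Answer: REJECT

Derivation:
initial (ε-close {0}): {0,2,6}
'b' @ 1: {3,4}
'b' @ 2: {1,5}  [accepting]
'c' @ 3: {}  — state set empty
rest 'cccba' ignored (set empty)
after full input: {}  (accept=1 not in)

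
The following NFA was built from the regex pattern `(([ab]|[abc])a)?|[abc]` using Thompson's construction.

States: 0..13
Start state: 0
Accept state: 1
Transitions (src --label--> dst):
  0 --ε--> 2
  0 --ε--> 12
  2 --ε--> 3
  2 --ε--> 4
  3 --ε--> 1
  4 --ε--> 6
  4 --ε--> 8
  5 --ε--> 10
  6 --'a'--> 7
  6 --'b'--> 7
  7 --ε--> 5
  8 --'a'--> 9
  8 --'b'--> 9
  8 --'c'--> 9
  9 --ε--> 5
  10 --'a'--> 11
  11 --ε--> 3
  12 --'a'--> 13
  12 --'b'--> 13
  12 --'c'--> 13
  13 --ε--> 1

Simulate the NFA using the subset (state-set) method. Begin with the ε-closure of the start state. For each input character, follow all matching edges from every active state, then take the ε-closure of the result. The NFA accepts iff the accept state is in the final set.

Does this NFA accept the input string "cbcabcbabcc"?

initial (ε-close {0}): {0,1,2,3,4,6,8,12}
'c' @ 1: {1,5,9,10,13}  [accepting]
'b' @ 2: {}  — dead — no transitions
rest 'cabcbabcc' ignored (set empty)
final: {}; accept 1 not in set

Answer: REJECT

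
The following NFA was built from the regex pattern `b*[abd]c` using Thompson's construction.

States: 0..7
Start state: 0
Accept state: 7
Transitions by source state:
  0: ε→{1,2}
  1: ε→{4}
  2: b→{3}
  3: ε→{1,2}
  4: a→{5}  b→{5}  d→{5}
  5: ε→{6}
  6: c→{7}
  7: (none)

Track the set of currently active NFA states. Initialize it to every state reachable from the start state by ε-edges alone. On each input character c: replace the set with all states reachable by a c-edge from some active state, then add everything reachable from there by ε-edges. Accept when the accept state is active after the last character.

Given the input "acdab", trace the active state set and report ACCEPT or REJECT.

Answer: REJECT

Derivation:
S₀ = ε-closure({0}) = {0,1,2,4}
'a' @ 1: {5,6}
'c' @ 2: {7}  (accept∈set)
'd' @ 3: {}  — dead — no transitions
rest 'ab' ignored (set empty)
end set {} — state 7 not in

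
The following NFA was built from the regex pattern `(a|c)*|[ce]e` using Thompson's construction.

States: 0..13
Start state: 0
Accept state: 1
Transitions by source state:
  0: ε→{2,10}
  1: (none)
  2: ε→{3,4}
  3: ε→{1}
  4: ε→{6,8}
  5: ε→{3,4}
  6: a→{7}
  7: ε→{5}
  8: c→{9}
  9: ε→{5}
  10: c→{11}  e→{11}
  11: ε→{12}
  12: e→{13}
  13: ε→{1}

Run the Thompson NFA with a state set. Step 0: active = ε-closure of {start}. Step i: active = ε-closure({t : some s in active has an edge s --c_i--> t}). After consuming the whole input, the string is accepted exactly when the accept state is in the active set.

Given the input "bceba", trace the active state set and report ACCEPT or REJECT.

Answer: REJECT

Steps:
initial (ε-close {0}): {0,1,2,3,4,6,8,10}
'b' @ 1: {}  — dead — no transitions
rest 'ceba' ignored (set empty)
after full input: {}  (accept=1 not in)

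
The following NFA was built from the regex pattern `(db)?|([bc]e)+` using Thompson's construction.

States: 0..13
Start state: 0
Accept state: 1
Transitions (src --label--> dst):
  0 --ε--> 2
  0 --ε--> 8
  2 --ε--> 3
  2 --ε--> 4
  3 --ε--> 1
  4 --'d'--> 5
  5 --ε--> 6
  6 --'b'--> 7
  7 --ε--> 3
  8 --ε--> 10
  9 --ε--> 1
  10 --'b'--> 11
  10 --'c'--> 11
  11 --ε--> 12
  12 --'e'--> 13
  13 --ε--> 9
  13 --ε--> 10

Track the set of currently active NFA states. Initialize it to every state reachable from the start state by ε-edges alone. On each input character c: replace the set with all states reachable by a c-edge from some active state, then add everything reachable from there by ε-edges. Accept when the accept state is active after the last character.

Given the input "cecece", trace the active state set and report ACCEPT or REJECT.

Answer: ACCEPT

Steps:
initial (ε-close {0}): {0,1,2,3,4,8,10}
'c' @ 1: {11,12}
'e' @ 2: {1,9,10,13}  [accepting]
'c' @ 3: {11,12}
'e' @ 4: {1,9,10,13}  [accepting]
'c' @ 5: {11,12}
'e' @ 6: {1,9,10,13}  [accepting]
after full input: {1,9,10,13}  (accept=1 in)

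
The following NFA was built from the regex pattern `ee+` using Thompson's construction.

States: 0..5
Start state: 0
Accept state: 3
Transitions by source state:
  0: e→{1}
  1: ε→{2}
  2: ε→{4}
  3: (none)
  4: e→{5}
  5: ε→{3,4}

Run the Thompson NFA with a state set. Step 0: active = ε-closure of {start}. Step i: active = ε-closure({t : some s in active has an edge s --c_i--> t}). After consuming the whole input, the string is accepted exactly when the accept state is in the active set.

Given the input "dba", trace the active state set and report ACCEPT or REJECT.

start: ε-closure({0}) = {0}
'd' @ 1: {}  — no active states
rest 'ba' ignored (set empty)
end set {} — state 3 not in

Answer: REJECT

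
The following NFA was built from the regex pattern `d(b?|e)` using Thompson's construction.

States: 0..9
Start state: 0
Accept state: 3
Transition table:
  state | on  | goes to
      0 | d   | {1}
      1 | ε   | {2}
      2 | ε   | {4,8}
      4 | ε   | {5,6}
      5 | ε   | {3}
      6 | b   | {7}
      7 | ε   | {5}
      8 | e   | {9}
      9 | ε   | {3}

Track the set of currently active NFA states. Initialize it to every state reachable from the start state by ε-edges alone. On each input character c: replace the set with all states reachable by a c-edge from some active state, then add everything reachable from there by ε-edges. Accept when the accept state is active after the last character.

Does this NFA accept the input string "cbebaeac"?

start: ε-closure({0}) = {0}
'c' @ 1: {}  — state set empty
rest 'bebaeac' ignored (set empty)
after full input: {}  (accept=3 not in)

Answer: REJECT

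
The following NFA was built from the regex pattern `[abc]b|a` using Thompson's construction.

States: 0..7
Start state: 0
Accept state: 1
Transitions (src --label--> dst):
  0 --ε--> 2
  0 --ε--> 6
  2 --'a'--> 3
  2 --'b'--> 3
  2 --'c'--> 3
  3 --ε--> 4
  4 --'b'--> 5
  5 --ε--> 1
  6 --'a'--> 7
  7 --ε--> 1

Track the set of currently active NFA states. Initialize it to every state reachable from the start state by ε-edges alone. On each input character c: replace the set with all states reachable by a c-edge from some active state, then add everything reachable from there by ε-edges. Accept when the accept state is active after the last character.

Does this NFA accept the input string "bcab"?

Answer: REJECT

Steps:
start: ε-closure({0}) = {0,2,6}
'b' @ 1: {3,4}
'c' @ 2: {}  — dead — no transitions
rest 'ab' ignored (set empty)
final: {}; accept 1 not in set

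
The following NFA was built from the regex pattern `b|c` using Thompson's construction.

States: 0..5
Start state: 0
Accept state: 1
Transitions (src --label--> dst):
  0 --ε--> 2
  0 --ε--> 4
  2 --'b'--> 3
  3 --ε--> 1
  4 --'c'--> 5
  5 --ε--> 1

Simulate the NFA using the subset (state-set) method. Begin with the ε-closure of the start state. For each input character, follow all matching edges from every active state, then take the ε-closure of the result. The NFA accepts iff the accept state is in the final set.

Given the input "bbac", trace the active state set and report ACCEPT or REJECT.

Answer: REJECT

Trace:
start: ε-closure({0}) = {0,2,4}
'b' @ 1: {1,3}  ✓accept
'b' @ 2: {}  — state set empty
rest 'ac' ignored (set empty)
final: {}; accept 1 not in set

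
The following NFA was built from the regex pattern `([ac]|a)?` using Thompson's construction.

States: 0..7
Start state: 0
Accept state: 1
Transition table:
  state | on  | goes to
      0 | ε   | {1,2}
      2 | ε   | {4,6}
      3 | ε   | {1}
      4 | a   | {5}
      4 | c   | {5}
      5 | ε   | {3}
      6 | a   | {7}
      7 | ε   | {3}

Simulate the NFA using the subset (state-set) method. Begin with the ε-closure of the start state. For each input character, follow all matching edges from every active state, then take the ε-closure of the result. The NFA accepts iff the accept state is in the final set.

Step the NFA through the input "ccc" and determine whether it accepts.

Answer: REJECT

Trace:
start: ε-closure({0}) = {0,1,2,4,6}
'c' @ 1: {1,3,5}  [accepting]
'c' @ 2: {}  — no active states
rest 'c' ignored (set empty)
after full input: {}  (accept=1 not in)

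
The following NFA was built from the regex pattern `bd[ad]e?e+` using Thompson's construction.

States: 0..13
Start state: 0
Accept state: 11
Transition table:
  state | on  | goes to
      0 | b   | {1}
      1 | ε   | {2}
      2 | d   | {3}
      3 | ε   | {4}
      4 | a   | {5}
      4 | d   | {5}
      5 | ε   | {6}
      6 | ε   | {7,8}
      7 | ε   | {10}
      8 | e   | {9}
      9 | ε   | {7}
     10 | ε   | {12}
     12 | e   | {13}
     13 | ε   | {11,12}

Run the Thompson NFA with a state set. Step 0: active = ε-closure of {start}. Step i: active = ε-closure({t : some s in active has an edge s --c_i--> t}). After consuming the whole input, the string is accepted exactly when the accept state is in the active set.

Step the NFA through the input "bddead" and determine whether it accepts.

start: ε-closure({0}) = {0}
'b' @ 1: {1,2}
'd' @ 2: {3,4}
'd' @ 3: {5,6,7,8,10,12}
'e' @ 4: {7,9,10,11,12,13}  ✓accept
'a' @ 5: {}  — dead — no transitions
rest 'd' ignored (set empty)
final: {}; accept 11 not in set

Answer: REJECT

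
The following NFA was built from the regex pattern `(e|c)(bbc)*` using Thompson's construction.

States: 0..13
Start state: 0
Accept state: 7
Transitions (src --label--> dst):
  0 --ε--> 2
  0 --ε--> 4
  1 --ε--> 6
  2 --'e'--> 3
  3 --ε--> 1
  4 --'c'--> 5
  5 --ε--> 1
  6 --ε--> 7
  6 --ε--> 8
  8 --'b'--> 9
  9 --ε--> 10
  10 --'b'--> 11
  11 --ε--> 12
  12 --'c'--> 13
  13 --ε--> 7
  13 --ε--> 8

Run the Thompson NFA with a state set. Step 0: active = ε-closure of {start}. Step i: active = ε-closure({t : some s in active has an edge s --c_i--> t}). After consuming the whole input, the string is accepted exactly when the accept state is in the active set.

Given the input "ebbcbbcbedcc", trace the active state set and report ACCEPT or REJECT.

initial (ε-close {0}): {0,2,4}
'e' @ 1: {1,3,6,7,8}  ✓accept
'b' @ 2: {9,10}
'b' @ 3: {11,12}
'c' @ 4: {7,8,13}  ✓accept
'b' @ 5: {9,10}
'b' @ 6: {11,12}
'c' @ 7: {7,8,13}  ✓accept
'b' @ 8: {9,10}
'e' @ 9: {}  — no active states
rest 'dcc' ignored (set empty)
end set {} — state 7 not in

Answer: REJECT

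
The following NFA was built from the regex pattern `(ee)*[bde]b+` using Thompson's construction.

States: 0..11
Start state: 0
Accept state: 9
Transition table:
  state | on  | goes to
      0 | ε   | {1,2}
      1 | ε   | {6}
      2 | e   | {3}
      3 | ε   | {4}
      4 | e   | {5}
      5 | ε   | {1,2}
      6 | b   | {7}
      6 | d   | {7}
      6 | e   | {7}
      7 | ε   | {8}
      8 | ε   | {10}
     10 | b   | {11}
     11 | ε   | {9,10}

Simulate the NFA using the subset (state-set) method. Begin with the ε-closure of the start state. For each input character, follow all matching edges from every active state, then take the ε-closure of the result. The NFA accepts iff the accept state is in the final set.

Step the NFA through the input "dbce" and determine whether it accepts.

start: ε-closure({0}) = {0,1,2,6}
'd' @ 1: {7,8,10}
'b' @ 2: {9,10,11}  ✓accept
'c' @ 3: {}  — dead — no transitions
rest 'e' ignored (set empty)
after full input: {}  (accept=9 not in)

Answer: REJECT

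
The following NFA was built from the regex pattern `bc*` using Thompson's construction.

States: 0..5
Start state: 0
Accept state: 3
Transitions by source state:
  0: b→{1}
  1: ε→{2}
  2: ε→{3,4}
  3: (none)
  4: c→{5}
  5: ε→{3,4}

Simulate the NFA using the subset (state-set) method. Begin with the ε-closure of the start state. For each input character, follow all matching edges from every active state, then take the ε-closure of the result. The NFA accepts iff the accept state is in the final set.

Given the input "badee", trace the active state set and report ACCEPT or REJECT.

Answer: REJECT

Steps:
start: ε-closure({0}) = {0}
'b' @ 1: {1,2,3,4}  [accepting]
'a' @ 2: {}  — no active states
rest 'dee' ignored (set empty)
after full input: {}  (accept=3 not in)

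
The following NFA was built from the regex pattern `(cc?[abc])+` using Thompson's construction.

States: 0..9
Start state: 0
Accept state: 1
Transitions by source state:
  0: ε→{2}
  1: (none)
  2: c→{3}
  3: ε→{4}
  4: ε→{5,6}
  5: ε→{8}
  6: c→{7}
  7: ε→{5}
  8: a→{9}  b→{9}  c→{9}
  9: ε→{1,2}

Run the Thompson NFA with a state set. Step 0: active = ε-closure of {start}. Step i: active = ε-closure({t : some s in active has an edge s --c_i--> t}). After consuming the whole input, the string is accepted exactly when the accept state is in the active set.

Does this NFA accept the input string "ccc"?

Answer: ACCEPT

Trace:
S₀ = ε-closure({0}) = {0,2}
'c' @ 1: {3,4,5,6,8}
'c' @ 2: {1,2,5,7,8,9}  ✓accept
'c' @ 3: {1,2,3,4,5,6,8,9}  ✓accept
final: {1,2,3,4,5,6,8,9}; accept 1 in set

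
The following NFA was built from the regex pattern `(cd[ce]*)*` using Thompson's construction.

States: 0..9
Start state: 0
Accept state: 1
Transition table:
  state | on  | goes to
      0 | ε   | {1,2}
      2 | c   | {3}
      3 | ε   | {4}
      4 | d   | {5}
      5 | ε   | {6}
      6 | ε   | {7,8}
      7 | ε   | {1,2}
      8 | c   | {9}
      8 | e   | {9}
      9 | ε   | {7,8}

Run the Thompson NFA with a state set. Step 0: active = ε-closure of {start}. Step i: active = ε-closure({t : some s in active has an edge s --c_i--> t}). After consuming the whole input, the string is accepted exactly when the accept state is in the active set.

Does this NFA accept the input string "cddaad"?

Answer: REJECT

Trace:
start: ε-closure({0}) = {0,1,2}
'c' @ 1: {3,4}
'd' @ 2: {1,2,5,6,7,8}  [accepting]
'd' @ 3: {}  — dead — no transitions
rest 'aad' ignored (set empty)
after full input: {}  (accept=1 not in)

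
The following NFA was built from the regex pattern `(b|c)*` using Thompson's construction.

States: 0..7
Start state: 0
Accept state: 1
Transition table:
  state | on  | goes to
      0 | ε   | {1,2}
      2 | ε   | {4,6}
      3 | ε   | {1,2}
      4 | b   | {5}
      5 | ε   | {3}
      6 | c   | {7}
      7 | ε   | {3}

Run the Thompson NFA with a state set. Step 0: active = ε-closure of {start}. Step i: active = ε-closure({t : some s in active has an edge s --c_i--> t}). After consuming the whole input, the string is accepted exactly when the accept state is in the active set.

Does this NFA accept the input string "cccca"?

Answer: REJECT

Steps:
start: ε-closure({0}) = {0,1,2,4,6}
'c' @ 1: {1,2,3,4,6,7}  ✓accept
'c' @ 2: {1,2,3,4,6,7}  ✓accept
'c' @ 3: {1,2,3,4,6,7}  ✓accept
'c' @ 4: {1,2,3,4,6,7}  ✓accept
'a' @ 5: {}  — state set empty
end set {} — state 1 not in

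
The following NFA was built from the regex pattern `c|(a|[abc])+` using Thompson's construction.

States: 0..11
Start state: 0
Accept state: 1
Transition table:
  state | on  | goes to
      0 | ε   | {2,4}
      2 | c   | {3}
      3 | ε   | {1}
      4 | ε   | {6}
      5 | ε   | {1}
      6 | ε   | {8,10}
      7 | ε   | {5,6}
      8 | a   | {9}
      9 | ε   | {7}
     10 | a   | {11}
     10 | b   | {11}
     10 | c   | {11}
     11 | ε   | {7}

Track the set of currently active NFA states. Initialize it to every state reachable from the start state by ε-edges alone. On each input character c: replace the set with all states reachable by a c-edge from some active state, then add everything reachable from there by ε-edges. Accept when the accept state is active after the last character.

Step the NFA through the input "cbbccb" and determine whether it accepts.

start: ε-closure({0}) = {0,2,4,6,8,10}
'c' @ 1: {1,3,5,6,7,8,10,11}  ✓accept
'b' @ 2: {1,5,6,7,8,10,11}  ✓accept
'b' @ 3: {1,5,6,7,8,10,11}  ✓accept
'c' @ 4: {1,5,6,7,8,10,11}  ✓accept
'c' @ 5: {1,5,6,7,8,10,11}  ✓accept
'b' @ 6: {1,5,6,7,8,10,11}  ✓accept
final: {1,5,6,7,8,10,11}; accept 1 in set

Answer: ACCEPT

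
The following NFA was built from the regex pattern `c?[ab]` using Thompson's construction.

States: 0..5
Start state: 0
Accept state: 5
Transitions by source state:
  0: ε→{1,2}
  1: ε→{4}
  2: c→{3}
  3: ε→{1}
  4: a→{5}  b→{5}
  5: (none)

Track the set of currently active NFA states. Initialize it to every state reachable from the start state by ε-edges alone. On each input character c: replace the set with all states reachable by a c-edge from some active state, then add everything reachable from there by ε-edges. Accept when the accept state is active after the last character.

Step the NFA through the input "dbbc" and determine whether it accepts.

start: ε-closure({0}) = {0,1,2,4}
'd' @ 1: {}  — no active states
rest 'bbc' ignored (set empty)
after full input: {}  (accept=5 not in)

Answer: REJECT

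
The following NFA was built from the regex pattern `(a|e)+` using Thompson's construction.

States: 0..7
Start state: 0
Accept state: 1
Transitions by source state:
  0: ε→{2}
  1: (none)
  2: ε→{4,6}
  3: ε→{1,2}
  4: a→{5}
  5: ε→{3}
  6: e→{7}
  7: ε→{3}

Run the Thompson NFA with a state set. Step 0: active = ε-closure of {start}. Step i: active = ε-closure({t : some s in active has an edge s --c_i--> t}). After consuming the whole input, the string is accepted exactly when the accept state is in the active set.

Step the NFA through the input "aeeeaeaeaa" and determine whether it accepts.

Answer: ACCEPT

Trace:
S₀ = ε-closure({0}) = {0,2,4,6}
'a' @ 1: {1,2,3,4,5,6}  (accept∈set)
'e' @ 2: {1,2,3,4,6,7}  (accept∈set)
'e' @ 3: {1,2,3,4,6,7}  (accept∈set)
'e' @ 4: {1,2,3,4,6,7}  (accept∈set)
'a' @ 5: {1,2,3,4,5,6}  (accept∈set)
'e' @ 6: {1,2,3,4,6,7}  (accept∈set)
'a' @ 7: {1,2,3,4,5,6}  (accept∈set)
'e' @ 8: {1,2,3,4,6,7}  (accept∈set)
'a' @ 9: {1,2,3,4,5,6}  (accept∈set)
'a' @ 10: {1,2,3,4,5,6}  (accept∈set)
after full input: {1,2,3,4,5,6}  (accept=1 in)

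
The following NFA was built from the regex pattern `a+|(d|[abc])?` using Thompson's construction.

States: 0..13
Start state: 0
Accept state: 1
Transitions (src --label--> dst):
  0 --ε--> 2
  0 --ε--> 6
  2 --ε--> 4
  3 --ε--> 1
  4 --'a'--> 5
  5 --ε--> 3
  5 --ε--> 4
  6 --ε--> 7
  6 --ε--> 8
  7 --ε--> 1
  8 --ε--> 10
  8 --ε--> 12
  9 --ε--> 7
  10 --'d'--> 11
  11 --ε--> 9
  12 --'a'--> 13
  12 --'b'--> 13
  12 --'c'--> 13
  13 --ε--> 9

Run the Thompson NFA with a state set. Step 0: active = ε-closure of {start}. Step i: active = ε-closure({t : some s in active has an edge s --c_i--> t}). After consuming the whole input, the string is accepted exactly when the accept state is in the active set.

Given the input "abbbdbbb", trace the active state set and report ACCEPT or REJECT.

Answer: REJECT

Derivation:
start: ε-closure({0}) = {0,1,2,4,6,7,8,10,12}
'a' @ 1: {1,3,4,5,7,9,13}  ✓accept
'b' @ 2: {}  — no active states
rest 'bbdbbb' ignored (set empty)
end set {} — state 1 not in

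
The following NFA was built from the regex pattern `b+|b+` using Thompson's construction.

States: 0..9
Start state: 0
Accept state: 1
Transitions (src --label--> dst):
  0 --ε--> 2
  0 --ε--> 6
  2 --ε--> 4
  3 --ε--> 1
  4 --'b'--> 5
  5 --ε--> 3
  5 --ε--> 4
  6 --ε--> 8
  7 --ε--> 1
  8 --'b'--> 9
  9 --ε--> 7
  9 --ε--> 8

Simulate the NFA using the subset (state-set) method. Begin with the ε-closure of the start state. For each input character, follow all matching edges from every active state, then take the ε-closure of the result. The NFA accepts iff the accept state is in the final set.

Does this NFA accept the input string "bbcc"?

Answer: REJECT

Steps:
start: ε-closure({0}) = {0,2,4,6,8}
'b' @ 1: {1,3,4,5,7,8,9}  [accepting]
'b' @ 2: {1,3,4,5,7,8,9}  [accepting]
'c' @ 3: {}  — state set empty
rest 'c' ignored (set empty)
final: {}; accept 1 not in set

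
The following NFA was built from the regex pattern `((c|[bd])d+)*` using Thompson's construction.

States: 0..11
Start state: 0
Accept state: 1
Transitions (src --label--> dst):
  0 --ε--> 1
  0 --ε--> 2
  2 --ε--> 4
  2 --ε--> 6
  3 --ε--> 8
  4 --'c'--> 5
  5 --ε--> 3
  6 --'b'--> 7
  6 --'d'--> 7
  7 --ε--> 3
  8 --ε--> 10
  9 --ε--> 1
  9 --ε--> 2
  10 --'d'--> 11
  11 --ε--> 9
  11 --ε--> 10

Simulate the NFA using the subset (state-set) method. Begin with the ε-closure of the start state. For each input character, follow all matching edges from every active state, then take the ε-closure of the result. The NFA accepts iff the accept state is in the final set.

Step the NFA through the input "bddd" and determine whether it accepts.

S₀ = ε-closure({0}) = {0,1,2,4,6}
'b' @ 1: {3,7,8,10}
'd' @ 2: {1,2,4,6,9,10,11}  (accept∈set)
'd' @ 3: {1,2,3,4,6,7,8,9,10,11}  (accept∈set)
'd' @ 4: {1,2,3,4,6,7,8,9,10,11}  (accept∈set)
end set {1,2,3,4,6,7,8,9,10,11} — state 1 in

Answer: ACCEPT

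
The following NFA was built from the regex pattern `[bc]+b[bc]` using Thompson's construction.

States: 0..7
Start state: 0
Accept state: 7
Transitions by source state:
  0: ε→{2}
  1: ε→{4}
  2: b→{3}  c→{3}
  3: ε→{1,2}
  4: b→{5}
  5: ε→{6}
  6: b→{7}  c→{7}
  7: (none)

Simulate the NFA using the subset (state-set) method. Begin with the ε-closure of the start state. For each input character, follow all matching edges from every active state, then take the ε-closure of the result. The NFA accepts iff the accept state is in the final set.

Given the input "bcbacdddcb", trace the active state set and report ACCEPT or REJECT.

Answer: REJECT

Derivation:
start: ε-closure({0}) = {0,2}
'b' @ 1: {1,2,3,4}
'c' @ 2: {1,2,3,4}
'b' @ 3: {1,2,3,4,5,6}
'a' @ 4: {}  — dead — no transitions
rest 'cdddcb' ignored (set empty)
end set {} — state 7 not in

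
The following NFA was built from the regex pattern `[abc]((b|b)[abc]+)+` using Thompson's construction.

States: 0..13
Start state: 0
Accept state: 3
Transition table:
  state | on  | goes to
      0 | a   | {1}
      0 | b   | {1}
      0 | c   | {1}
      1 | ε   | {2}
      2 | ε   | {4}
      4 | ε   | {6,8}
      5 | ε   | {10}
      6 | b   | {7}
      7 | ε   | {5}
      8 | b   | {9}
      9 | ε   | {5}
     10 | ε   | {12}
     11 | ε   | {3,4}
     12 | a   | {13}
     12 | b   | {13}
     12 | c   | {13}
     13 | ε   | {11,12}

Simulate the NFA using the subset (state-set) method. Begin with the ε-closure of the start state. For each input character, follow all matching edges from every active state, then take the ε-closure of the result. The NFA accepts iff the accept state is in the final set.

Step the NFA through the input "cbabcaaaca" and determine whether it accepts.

S₀ = ε-closure({0}) = {0}
'c' @ 1: {1,2,4,6,8}
'b' @ 2: {5,7,9,10,12}
'a' @ 3: {3,4,6,8,11,12,13}  ✓accept
'b' @ 4: {3,4,5,6,7,8,9,10,11,12,13}  ✓accept
'c' @ 5: {3,4,6,8,11,12,13}  ✓accept
'a' @ 6: {3,4,6,8,11,12,13}  ✓accept
'a' @ 7: {3,4,6,8,11,12,13}  ✓accept
'a' @ 8: {3,4,6,8,11,12,13}  ✓accept
'c' @ 9: {3,4,6,8,11,12,13}  ✓accept
'a' @ 10: {3,4,6,8,11,12,13}  ✓accept
end set {3,4,6,8,11,12,13} — state 3 in

Answer: ACCEPT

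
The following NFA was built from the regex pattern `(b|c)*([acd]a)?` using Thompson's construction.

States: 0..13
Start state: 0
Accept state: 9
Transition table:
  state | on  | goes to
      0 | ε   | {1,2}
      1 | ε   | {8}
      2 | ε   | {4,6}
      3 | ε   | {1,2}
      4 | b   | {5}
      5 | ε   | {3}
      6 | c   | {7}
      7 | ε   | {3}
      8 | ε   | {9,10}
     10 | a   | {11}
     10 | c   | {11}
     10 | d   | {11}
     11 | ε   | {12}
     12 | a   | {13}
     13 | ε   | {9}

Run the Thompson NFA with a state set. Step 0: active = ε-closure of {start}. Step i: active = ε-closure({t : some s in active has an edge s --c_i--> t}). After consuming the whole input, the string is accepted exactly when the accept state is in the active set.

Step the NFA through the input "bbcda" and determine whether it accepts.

Answer: ACCEPT

Derivation:
initial (ε-close {0}): {0,1,2,4,6,8,9,10}
'b' @ 1: {1,2,3,4,5,6,8,9,10}  (accept∈set)
'b' @ 2: {1,2,3,4,5,6,8,9,10}  (accept∈set)
'c' @ 3: {1,2,3,4,6,7,8,9,10,11,12}  (accept∈set)
'd' @ 4: {11,12}
'a' @ 5: {9,13}  (accept∈set)
end set {9,13} — state 9 in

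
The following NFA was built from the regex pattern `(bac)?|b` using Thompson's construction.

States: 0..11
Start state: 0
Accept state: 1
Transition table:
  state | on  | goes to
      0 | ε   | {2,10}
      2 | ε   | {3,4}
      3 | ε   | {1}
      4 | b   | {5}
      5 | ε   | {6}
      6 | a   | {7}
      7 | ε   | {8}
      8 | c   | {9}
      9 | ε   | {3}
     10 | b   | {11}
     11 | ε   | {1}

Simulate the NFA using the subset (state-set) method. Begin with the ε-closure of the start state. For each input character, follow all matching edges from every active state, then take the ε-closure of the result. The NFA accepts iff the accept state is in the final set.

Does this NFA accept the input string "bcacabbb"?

S₀ = ε-closure({0}) = {0,1,2,3,4,10}
'b' @ 1: {1,5,6,11}  [accepting]
'c' @ 2: {}  — no active states
rest 'acabbb' ignored (set empty)
after full input: {}  (accept=1 not in)

Answer: REJECT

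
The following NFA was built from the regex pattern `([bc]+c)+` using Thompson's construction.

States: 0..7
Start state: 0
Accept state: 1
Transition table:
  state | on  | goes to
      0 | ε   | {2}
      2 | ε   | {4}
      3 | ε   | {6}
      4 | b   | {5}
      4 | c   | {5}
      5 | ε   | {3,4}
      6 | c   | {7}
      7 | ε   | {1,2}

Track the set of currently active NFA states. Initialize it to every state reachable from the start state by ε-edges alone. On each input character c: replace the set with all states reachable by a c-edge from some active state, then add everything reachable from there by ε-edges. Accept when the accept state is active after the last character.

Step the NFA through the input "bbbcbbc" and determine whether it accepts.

Answer: ACCEPT

Steps:
start: ε-closure({0}) = {0,2,4}
'b' @ 1: {3,4,5,6}
'b' @ 2: {3,4,5,6}
'b' @ 3: {3,4,5,6}
'c' @ 4: {1,2,3,4,5,6,7}  ✓accept
'b' @ 5: {3,4,5,6}
'b' @ 6: {3,4,5,6}
'c' @ 7: {1,2,3,4,5,6,7}  ✓accept
end set {1,2,3,4,5,6,7} — state 1 in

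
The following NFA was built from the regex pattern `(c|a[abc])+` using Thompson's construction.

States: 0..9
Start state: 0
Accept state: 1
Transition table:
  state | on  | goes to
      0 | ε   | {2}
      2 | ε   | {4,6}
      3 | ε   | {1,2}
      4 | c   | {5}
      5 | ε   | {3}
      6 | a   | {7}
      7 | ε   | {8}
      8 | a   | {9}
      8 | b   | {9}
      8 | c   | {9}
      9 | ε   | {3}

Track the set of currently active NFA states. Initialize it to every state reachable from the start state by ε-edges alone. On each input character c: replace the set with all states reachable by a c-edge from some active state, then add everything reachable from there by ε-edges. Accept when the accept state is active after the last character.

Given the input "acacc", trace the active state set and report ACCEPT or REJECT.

Answer: ACCEPT

Trace:
start: ε-closure({0}) = {0,2,4,6}
'a' @ 1: {7,8}
'c' @ 2: {1,2,3,4,6,9}  (accept∈set)
'a' @ 3: {7,8}
'c' @ 4: {1,2,3,4,6,9}  (accept∈set)
'c' @ 5: {1,2,3,4,5,6}  (accept∈set)
final: {1,2,3,4,5,6}; accept 1 in set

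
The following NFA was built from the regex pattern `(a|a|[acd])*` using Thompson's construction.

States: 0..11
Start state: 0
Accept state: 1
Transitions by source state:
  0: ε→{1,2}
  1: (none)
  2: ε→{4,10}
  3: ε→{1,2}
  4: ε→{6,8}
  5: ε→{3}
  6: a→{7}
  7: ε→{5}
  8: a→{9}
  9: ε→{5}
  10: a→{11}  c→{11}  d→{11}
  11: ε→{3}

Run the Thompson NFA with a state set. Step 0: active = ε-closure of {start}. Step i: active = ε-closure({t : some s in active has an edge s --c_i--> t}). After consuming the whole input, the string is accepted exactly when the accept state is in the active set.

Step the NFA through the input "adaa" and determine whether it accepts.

Answer: ACCEPT

Derivation:
initial (ε-close {0}): {0,1,2,4,6,8,10}
'a' @ 1: {1,2,3,4,5,6,7,8,9,10,11}  ✓accept
'd' @ 2: {1,2,3,4,6,8,10,11}  ✓accept
'a' @ 3: {1,2,3,4,5,6,7,8,9,10,11}  ✓accept
'a' @ 4: {1,2,3,4,5,6,7,8,9,10,11}  ✓accept
final: {1,2,3,4,5,6,7,8,9,10,11}; accept 1 in set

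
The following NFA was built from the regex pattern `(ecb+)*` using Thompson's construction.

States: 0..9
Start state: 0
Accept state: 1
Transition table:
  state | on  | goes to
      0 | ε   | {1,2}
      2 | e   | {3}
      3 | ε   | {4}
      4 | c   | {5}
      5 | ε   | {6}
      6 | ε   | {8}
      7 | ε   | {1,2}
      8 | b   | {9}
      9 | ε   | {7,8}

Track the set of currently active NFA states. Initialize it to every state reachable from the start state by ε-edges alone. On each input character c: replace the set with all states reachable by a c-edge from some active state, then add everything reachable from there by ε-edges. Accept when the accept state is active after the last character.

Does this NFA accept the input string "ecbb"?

Answer: ACCEPT

Steps:
start: ε-closure({0}) = {0,1,2}
'e' @ 1: {3,4}
'c' @ 2: {5,6,8}
'b' @ 3: {1,2,7,8,9}  [accepting]
'b' @ 4: {1,2,7,8,9}  [accepting]
after full input: {1,2,7,8,9}  (accept=1 in)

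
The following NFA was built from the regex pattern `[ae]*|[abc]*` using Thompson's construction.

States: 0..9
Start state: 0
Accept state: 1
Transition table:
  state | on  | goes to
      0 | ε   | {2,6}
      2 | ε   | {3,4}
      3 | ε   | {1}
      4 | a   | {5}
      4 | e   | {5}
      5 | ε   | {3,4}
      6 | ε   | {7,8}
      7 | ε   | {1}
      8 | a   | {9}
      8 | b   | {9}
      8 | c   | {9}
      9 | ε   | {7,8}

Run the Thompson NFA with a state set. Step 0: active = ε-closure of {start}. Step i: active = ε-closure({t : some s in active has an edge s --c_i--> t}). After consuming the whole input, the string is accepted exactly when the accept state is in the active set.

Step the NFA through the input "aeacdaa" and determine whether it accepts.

start: ε-closure({0}) = {0,1,2,3,4,6,7,8}
'a' @ 1: {1,3,4,5,7,8,9}  ✓accept
'e' @ 2: {1,3,4,5}  ✓accept
'a' @ 3: {1,3,4,5}  ✓accept
'c' @ 4: {}  — state set empty
rest 'daa' ignored (set empty)
after full input: {}  (accept=1 not in)

Answer: REJECT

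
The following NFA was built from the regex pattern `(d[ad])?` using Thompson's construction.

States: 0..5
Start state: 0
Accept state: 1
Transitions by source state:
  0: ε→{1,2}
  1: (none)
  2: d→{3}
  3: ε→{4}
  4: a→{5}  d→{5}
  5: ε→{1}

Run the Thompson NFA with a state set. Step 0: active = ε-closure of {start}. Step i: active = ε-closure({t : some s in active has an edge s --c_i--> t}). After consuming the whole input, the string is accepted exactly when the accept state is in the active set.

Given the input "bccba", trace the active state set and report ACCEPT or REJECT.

Answer: REJECT

Steps:
start: ε-closure({0}) = {0,1,2}
'b' @ 1: {}  — dead — no transitions
rest 'ccba' ignored (set empty)
after full input: {}  (accept=1 not in)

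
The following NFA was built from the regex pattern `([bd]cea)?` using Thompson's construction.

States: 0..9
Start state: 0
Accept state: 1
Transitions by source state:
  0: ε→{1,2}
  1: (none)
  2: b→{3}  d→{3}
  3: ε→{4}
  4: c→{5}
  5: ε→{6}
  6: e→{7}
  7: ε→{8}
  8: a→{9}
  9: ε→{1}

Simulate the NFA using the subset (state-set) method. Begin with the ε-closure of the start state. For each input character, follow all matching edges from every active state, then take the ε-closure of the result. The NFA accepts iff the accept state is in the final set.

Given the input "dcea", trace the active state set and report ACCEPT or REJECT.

Answer: ACCEPT

Derivation:
start: ε-closure({0}) = {0,1,2}
'd' @ 1: {3,4}
'c' @ 2: {5,6}
'e' @ 3: {7,8}
'a' @ 4: {1,9}  [accepting]
end set {1,9} — state 1 in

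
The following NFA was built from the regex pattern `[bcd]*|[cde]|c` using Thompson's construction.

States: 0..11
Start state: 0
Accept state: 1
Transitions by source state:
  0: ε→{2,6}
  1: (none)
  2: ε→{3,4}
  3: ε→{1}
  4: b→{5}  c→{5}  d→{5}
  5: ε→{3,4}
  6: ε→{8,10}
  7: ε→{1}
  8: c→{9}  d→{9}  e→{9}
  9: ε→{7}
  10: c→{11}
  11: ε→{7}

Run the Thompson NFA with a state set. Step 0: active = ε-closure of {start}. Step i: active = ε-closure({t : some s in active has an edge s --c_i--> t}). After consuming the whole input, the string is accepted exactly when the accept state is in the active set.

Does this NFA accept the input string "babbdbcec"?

initial (ε-close {0}): {0,1,2,3,4,6,8,10}
'b' @ 1: {1,3,4,5}  [accepting]
'a' @ 2: {}  — no active states
rest 'bbdbcec' ignored (set empty)
after full input: {}  (accept=1 not in)

Answer: REJECT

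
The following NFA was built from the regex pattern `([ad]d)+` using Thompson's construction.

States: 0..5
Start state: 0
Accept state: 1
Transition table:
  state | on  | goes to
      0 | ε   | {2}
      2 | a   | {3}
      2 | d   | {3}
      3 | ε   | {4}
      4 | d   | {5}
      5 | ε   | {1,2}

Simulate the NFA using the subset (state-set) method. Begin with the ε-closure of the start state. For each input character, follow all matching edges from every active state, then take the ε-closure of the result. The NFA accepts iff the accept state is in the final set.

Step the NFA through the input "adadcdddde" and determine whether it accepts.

start: ε-closure({0}) = {0,2}
'a' @ 1: {3,4}
'd' @ 2: {1,2,5}  (accept∈set)
'a' @ 3: {3,4}
'd' @ 4: {1,2,5}  (accept∈set)
'c' @ 5: {}  — dead — no transitions
rest 'dddde' ignored (set empty)
after full input: {}  (accept=1 not in)

Answer: REJECT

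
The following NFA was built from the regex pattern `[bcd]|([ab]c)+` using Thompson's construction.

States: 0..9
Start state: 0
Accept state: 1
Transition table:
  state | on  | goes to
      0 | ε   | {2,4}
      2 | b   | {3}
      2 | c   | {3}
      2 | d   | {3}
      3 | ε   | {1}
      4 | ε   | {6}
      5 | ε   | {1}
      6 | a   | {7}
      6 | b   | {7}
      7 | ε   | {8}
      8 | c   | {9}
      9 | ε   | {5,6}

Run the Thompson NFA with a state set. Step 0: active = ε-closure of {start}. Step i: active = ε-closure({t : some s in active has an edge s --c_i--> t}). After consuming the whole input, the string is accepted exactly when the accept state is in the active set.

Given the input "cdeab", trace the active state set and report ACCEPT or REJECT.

S₀ = ε-closure({0}) = {0,2,4,6}
'c' @ 1: {1,3}  [accepting]
'd' @ 2: {}  — state set empty
rest 'eab' ignored (set empty)
end set {} — state 1 not in

Answer: REJECT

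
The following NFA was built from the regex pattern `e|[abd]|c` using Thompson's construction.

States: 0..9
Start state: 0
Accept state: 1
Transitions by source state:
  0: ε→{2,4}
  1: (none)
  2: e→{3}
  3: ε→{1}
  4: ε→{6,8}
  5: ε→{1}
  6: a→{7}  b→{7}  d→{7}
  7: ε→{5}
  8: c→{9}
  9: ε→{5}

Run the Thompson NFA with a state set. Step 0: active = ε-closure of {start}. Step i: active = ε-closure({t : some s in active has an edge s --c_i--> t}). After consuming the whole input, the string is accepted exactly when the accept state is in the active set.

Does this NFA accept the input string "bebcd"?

S₀ = ε-closure({0}) = {0,2,4,6,8}
'b' @ 1: {1,5,7}  (accept∈set)
'e' @ 2: {}  — dead — no transitions
rest 'bcd' ignored (set empty)
after full input: {}  (accept=1 not in)

Answer: REJECT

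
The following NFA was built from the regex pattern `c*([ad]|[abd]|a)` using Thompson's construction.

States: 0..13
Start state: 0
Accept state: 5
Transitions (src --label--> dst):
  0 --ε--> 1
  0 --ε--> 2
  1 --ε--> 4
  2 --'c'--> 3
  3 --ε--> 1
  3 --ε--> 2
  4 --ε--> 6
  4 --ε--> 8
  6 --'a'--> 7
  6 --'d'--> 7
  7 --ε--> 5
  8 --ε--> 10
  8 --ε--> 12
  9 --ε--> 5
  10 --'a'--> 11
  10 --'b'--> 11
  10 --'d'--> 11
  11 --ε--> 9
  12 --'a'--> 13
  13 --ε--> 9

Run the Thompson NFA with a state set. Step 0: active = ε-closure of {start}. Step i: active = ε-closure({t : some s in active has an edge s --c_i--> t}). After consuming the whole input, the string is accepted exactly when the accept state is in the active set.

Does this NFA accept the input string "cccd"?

Answer: ACCEPT

Derivation:
initial (ε-close {0}): {0,1,2,4,6,8,10,12}
'c' @ 1: {1,2,3,4,6,8,10,12}
'c' @ 2: {1,2,3,4,6,8,10,12}
'c' @ 3: {1,2,3,4,6,8,10,12}
'd' @ 4: {5,7,9,11}  [accepting]
final: {5,7,9,11}; accept 5 in set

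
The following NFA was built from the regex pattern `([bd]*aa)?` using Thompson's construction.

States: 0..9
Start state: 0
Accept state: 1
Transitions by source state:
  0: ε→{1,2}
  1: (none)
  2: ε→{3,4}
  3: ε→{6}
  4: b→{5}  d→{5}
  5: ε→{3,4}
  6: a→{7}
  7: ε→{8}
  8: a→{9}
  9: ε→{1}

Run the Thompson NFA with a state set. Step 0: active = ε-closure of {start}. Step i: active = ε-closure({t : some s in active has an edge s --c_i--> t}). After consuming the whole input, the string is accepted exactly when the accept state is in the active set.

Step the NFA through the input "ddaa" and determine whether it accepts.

initial (ε-close {0}): {0,1,2,3,4,6}
'd' @ 1: {3,4,5,6}
'd' @ 2: {3,4,5,6}
'a' @ 3: {7,8}
'a' @ 4: {1,9}  [accepting]
end set {1,9} — state 1 in

Answer: ACCEPT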